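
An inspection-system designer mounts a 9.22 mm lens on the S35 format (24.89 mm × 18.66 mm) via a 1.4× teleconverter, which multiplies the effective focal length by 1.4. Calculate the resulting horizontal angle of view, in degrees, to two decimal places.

Effective focal length f = 9.22 × 1.4 = 12.908 mm.
α = 2·arctan(24.89 / (2 × 12.908)) = 2·arctan(0.96413) ≈ 87.9075°.

87.91°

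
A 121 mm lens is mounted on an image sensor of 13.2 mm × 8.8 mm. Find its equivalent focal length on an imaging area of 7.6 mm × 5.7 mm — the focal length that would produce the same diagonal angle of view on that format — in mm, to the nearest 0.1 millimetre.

Sensor diagonal = √(13.2² + 8.8²) = √251.6800 ≈ 15.8644 mm.
Sensor diagonal = √(7.6² + 5.7²) = √90.2500 ≈ 9.5000 mm.
Equal angle of view means equal diagonal/f ratio, so f₂ = f₁ · (diagonal₂/diagonal₁) = 121 × 9.5000/15.8644.
f₂ = 121 × 0.59882 ≈ 72.458 mm.

72.5 mm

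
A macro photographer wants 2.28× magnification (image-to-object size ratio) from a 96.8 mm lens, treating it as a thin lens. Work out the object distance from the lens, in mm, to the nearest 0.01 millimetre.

With m = dᵢ/dₒ and 1/f = 1/dₒ + 1/dᵢ, substituting dᵢ = m·dₒ gives 1/f = (1 + 1/m)/dₒ, hence dₒ = f·(1 + 1/m).
dₒ = 96.8 × (1 + 1/2.28) = 96.8 × 1.43860 ≈ 139.256 mm.

139.26 mm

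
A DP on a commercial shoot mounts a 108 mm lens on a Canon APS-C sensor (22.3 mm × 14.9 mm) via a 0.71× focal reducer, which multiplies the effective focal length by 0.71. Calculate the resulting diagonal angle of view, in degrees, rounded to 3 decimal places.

19.839°

Effective focal length f = 108 × 0.71 = 76.68 mm.
Sensor diagonal = √(22.3² + 14.9²) = √719.3000 ≈ 26.8198 mm.
α = 2·arctan(26.820 / (2 × 76.68)) = 2·arctan(0.17488) ≈ 19.8393°.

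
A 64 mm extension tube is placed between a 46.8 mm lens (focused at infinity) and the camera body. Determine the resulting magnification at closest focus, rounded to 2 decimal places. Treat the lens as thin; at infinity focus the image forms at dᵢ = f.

1.37×

The tube moves the image plane from f to f + e, so dᵢ = 46.8 + 64 = 110.8 mm. Focus is achieved when 1/f = 1/dₒ + 1/dᵢ, giving dₒ = 1/(1/f − 1/(f+e)).
Magnification m = dᵢ/dₒ = (f+e)·(1/f − 1/(f+e)) = e/f = 64/46.8 ≈ 1.3675.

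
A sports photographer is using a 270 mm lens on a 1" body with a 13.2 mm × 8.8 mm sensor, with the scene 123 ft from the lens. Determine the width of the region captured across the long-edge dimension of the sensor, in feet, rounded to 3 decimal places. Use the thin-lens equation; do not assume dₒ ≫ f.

dₒ: 123 ft × 304.8 mm/ft = 37490.40 mm.
Similar triangles through the lens centre give W/dₒ = w/dᵢ; with 1/f = 1/dₒ + 1/dᵢ this gives W = w·(dₒ − f)/f.
W = 13.2 mm × (37490.4 − 270) / 270 = 13.2 × 137.8533 ≈ 1819.664 mm = 1819.664/304.8 ft = 5.97003 ft.

5.970 ft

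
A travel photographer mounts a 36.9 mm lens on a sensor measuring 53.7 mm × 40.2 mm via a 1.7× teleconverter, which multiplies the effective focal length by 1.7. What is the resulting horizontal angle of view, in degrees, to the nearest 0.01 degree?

46.34°

Effective focal length f = 36.9 × 1.7 = 62.73 mm.
α = 2·arctan(53.7 / (2 × 62.73)) = 2·arctan(0.42802) ≈ 46.3443°.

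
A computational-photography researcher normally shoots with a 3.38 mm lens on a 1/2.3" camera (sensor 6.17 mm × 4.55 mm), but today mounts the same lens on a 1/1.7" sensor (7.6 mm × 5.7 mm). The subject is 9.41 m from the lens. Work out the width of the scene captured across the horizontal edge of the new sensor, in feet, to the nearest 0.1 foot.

The focal length stays 3.38 mm; the relevant sensor dimension is now w = 7.6 mm. Object distance dₒ = 9.41 m = 9410 mm.
Thin-lens field width W = w·(dₒ − f)/f = 7.6 × (9410 − 3.38)/3.38 ≈ 21150.980 mm = 21150.980/304.8 ft = 69.393 ft.

69.4 ft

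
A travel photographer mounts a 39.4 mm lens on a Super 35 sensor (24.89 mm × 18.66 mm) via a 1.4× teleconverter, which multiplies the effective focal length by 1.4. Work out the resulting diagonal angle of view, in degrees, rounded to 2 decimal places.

31.49°

Effective focal length f = 39.4 × 1.4 = 55.16 mm.
Sensor diagonal = √(24.89² + 18.66²) = √967.7077 ≈ 31.1080 mm.
α = 2·arctan(31.108 / (2 × 55.16)) = 2·arctan(0.28198) ≈ 31.4947°.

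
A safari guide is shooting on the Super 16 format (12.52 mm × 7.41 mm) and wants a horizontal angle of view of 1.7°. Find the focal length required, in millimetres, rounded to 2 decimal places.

421.94 mm

From α = 2·arctan(w/2f) we get f = w / (2·tan(α/2)).
With w = 12.52 mm and α/2 = 0.85°, tan(α/2) ≈ 0.01484, so f ≈ 12.52 / 0.02967 ≈ 421.9356 mm.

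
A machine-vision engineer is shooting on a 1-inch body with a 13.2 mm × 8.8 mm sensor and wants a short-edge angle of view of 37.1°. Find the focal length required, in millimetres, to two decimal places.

From α = 2·arctan(h/2f) we get f = h / (2·tan(α/2)).
With h = 8.8 mm and α/2 = 18.55°, tan(α/2) ≈ 0.33557, so f ≈ 8.8 / 0.67113 ≈ 13.1122 mm.

13.11 mm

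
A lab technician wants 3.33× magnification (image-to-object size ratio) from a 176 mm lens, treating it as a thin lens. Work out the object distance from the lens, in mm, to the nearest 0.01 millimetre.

228.85 mm

With m = dᵢ/dₒ and 1/f = 1/dₒ + 1/dᵢ, substituting dᵢ = m·dₒ gives 1/f = (1 + 1/m)/dₒ, hence dₒ = f·(1 + 1/m).
dₒ = 176 × (1 + 1/3.33) = 176 × 1.30030 ≈ 228.853 mm.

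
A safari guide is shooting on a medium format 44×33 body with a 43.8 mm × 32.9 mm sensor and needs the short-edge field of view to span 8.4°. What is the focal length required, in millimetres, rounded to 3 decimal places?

224.006 mm

From α = 2·arctan(h/2f) we get f = h / (2·tan(α/2)).
With h = 32.9 mm and α/2 = 4.2°, tan(α/2) ≈ 0.07344, so f ≈ 32.9 / 0.14687 ≈ 224.0064 mm.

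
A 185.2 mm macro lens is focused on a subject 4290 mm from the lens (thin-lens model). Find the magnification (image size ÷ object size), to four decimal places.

0.0451×

Thin lens: 1/f = 1/dₒ + 1/dᵢ → 1/dᵢ = 1/185.2 − 1/4290 = 0.0051665 mm⁻¹, so dᵢ ≈ 193.5558 mm.
Magnification m = dᵢ/dₒ = 193.5558/4290 ≈ 0.04512.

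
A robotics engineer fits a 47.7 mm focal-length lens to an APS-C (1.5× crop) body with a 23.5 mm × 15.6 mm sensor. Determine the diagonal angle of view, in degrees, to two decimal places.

Sensor diagonal = √(23.5² + 15.6²) = √795.6100 ≈ 28.2066 mm.
Angle of view α = 2·arctan(d/2f) with d = 28.2066 mm and f = 47.7 mm.
d/2f = 0.29567; arctan(0.29567) ≈ 16.4712°, so α ≈ 32.9423°.

32.94°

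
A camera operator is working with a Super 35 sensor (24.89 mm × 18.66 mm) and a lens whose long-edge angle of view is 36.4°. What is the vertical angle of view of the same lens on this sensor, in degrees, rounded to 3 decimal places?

From the long-edge AOV: f = 24.89 / (2·tan(18.2°)) = 24.89 / 0.65757 ≈ 37.8517 mm.
Vertical AOV = 2·arctan(18.66 / (2 × 37.8517)) = 2·arctan(0.24649) ≈ 27.6934°.

27.693°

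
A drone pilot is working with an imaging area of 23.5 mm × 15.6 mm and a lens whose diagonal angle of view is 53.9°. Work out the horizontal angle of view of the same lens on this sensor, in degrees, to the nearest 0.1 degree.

Sensor diagonal = √(23.5² + 15.6²) = √795.6100 ≈ 28.2066 mm.
From the diagonal AOV: f = 28.2066 / (2·tan(26.95°)) = 28.2066 / 1.01685 ≈ 27.7391 mm.
Horizontal AOV = 2·arctan(23.5 / (2 × 27.7391)) = 2·arctan(0.42359) ≈ 45.9141°.

45.9°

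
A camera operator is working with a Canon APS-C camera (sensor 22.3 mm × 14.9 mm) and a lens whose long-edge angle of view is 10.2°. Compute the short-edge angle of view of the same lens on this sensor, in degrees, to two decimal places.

From the long-edge AOV: f = 22.3 / (2·tan(5.1°)) = 22.3 / 0.17850 ≈ 124.9333 mm.
Short-edge AOV = 2·arctan(14.9 / (2 × 124.9333)) = 2·arctan(0.05963) ≈ 6.8252°.

6.83°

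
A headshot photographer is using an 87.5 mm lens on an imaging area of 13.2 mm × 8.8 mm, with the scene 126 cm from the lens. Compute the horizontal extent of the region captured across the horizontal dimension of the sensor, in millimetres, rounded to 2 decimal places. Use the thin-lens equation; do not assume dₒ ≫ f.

dₒ: 126 cm = 1260 mm.
Similar triangles through the lens centre give W/dₒ = w/dᵢ; with 1/f = 1/dₒ + 1/dᵢ this gives W = w·(dₒ − f)/f.
W = 13.2 mm × (1260 − 87.5) / 87.5 = 13.2 × 13.4000 ≈ 176.880 mm.

176.88 mm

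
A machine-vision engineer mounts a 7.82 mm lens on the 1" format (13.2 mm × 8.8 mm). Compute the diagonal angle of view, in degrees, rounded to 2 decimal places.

90.82°

Sensor diagonal = √(13.2² + 8.8²) = √251.6800 ≈ 15.8644 mm.
Angle of view α = 2·arctan(d/2f) with d = 15.8644 mm and f = 7.82 mm.
d/2f = 1.01435; arctan(1.01435) ≈ 45.4081°, so α ≈ 90.8163°.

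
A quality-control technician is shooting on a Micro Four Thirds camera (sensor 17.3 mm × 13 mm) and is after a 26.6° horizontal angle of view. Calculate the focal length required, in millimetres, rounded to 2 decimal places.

From α = 2·arctan(w/2f) we get f = w / (2·tan(α/2)).
With w = 17.3 mm and α/2 = 13.3°, tan(α/2) ≈ 0.23639, so f ≈ 17.3 / 0.47278 ≈ 36.5921 mm.

36.59 mm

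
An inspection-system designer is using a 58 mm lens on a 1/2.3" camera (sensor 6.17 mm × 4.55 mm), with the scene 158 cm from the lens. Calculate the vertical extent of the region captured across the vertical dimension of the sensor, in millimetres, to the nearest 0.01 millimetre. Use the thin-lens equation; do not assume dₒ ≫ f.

dₒ: 158 cm = 1580 mm.
Similar triangles through the lens centre give W/dₒ = h/dᵢ; with 1/f = 1/dₒ + 1/dᵢ this gives W = h·(dₒ − f)/f.
W = 4.55 mm × (1580 − 58) / 58 = 4.55 × 26.2414 ≈ 119.398 mm.

119.40 mm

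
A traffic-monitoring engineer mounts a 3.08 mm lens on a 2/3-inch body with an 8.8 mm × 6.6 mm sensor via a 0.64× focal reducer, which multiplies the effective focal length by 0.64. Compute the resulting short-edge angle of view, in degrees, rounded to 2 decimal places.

118.30°

Effective focal length f = 3.08 × 0.64 = 1.9712 mm.
α = 2·arctan(6.6 / (2 × 1.9712)) = 2·arctan(1.67411) ≈ 118.2974°.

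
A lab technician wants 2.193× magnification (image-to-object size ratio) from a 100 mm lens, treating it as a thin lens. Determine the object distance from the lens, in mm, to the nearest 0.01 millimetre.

145.60 mm

With m = dᵢ/dₒ and 1/f = 1/dₒ + 1/dᵢ, substituting dᵢ = m·dₒ gives 1/f = (1 + 1/m)/dₒ, hence dₒ = f·(1 + 1/m).
dₒ = 100 × (1 + 1/2.193) = 100 × 1.45600 ≈ 145.600 mm.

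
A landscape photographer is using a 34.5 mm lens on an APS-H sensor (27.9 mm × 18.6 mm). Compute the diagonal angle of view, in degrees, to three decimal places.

51.836°

Sensor diagonal = √(27.9² + 18.6²) = √1124.3700 ≈ 33.5316 mm.
Angle of view α = 2·arctan(d/2f) with d = 33.5316 mm and f = 34.5 mm.
d/2f = 0.48597; arctan(0.48597) ≈ 25.9182°, so α ≈ 51.8363°.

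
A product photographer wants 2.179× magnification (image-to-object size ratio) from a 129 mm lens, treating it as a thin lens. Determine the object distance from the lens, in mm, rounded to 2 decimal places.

With m = dᵢ/dₒ and 1/f = 1/dₒ + 1/dᵢ, substituting dᵢ = m·dₒ gives 1/f = (1 + 1/m)/dₒ, hence dₒ = f·(1 + 1/m).
dₒ = 129 × (1 + 1/2.179) = 129 × 1.45893 ≈ 188.201 mm.

188.20 mm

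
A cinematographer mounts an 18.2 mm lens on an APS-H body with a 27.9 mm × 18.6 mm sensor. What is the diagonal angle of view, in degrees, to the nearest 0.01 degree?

Sensor diagonal = √(27.9² + 18.6²) = √1124.3700 ≈ 33.5316 mm.
Angle of view α = 2·arctan(d/2f) with d = 33.5316 mm and f = 18.2 mm.
d/2f = 0.92120; arctan(0.92120) ≈ 42.6512°, so α ≈ 85.3025°.

85.30°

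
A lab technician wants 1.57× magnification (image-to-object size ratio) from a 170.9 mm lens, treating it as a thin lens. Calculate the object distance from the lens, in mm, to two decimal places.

279.75 mm

With m = dᵢ/dₒ and 1/f = 1/dₒ + 1/dᵢ, substituting dᵢ = m·dₒ gives 1/f = (1 + 1/m)/dₒ, hence dₒ = f·(1 + 1/m).
dₒ = 170.9 × (1 + 1/1.57) = 170.9 × 1.63694 ≈ 279.754 mm.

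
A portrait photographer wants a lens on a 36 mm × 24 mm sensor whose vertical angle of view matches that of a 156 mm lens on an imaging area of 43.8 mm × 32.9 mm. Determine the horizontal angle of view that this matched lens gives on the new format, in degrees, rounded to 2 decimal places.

Equal vertical AOV ⇒ f₂ = f₁ · 24/32.9 = 156 × 0.72948 ≈ 113.7994 mm.
Horizontal AOV on the new format = 2·arctan(36 / (2 × 113.7994)) = 2·arctan(0.15817) ≈ 17.9764°.

17.98°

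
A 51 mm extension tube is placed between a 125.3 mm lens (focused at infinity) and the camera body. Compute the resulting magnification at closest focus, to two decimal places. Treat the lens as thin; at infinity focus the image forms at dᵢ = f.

0.41×

The tube moves the image plane from f to f + e, so dᵢ = 125.3 + 51 = 176.3 mm. Focus is achieved when 1/f = 1/dₒ + 1/dᵢ, giving dₒ = 1/(1/f − 1/(f+e)).
Magnification m = dᵢ/dₒ = (f+e)·(1/f − 1/(f+e)) = e/f = 51/125.3 ≈ 0.4070.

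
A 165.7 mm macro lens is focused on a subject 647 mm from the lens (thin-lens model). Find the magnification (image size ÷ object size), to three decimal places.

0.344×

Thin lens: 1/f = 1/dₒ + 1/dᵢ → 1/dᵢ = 1/165.7 − 1/647 = 0.0044894 mm⁻¹, so dᵢ ≈ 222.7465 mm.
Magnification m = dᵢ/dₒ = 222.7465/647 ≈ 0.34428.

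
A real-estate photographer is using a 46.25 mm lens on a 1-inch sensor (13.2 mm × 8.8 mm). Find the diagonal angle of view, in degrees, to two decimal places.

Sensor diagonal = √(13.2² + 8.8²) = √251.6800 ≈ 15.8644 mm.
Angle of view α = 2·arctan(d/2f) with d = 15.8644 mm and f = 46.25 mm.
d/2f = 0.17151; arctan(0.17151) ≈ 9.7320°, so α ≈ 19.4639°.

19.46°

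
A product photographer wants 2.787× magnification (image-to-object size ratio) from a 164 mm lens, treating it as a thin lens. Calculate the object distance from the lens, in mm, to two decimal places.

With m = dᵢ/dₒ and 1/f = 1/dₒ + 1/dᵢ, substituting dᵢ = m·dₒ gives 1/f = (1 + 1/m)/dₒ, hence dₒ = f·(1 + 1/m).
dₒ = 164 × (1 + 1/2.787) = 164 × 1.35881 ≈ 222.845 mm.

222.84 mm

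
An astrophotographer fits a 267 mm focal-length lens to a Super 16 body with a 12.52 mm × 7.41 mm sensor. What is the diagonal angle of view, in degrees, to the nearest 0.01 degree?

3.12°

Sensor diagonal = √(12.52² + 7.41²) = √211.6585 ≈ 14.5485 mm.
Angle of view α = 2·arctan(d/2f) with d = 14.5485 mm and f = 267 mm.
d/2f = 0.02724; arctan(0.02724) ≈ 1.5606°, so α ≈ 3.1212°.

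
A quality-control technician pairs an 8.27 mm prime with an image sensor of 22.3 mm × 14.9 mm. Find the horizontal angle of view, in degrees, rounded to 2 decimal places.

Angle of view α = 2·arctan(w/2f) with w = 22.3 mm and f = 8.27 mm.
w/2f = 1.34825; arctan(1.34825) ≈ 53.4355°, so α ≈ 106.8710°.

106.87°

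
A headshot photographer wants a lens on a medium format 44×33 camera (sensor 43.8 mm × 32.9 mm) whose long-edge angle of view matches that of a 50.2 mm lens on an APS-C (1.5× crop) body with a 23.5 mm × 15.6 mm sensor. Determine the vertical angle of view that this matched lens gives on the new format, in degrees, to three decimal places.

19.943°

Equal long-edge AOV ⇒ f₂ = f₁ · 43.8/23.5 = 50.2 × 1.86383 ≈ 93.5643 mm.
Vertical AOV on the new format = 2·arctan(32.9 / (2 × 93.5643)) = 2·arctan(0.17582) ≈ 19.9431°.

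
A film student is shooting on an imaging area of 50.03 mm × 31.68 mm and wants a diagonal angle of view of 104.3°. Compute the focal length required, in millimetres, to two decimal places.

Sensor diagonal = √(50.03² + 31.68²) = √3506.6233 ≈ 59.2167 mm.
From α = 2·arctan(d/2f) we get f = d / (2·tan(α/2)).
With d = 59.2167 mm and α/2 = 52.15°, tan(α/2) ≈ 1.28687, so f ≈ 59.2167 / 2.57374 ≈ 23.0080 mm.

23.01 mm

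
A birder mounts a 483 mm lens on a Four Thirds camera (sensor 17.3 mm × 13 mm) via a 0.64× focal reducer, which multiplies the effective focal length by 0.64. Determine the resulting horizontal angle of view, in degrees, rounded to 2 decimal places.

3.21°

Effective focal length f = 483 × 0.64 = 309.12 mm.
α = 2·arctan(17.3 / (2 × 309.12)) = 2·arctan(0.02798) ≈ 3.2057°.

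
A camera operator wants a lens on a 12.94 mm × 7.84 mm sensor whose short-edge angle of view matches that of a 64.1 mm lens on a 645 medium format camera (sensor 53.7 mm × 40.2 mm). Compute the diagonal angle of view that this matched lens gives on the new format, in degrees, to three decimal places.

62.359°

Equal short-edge AOV ⇒ f₂ = f₁ · 7.84/40.2 = 64.1 × 0.19502 ≈ 12.5011 mm.
Sensor diagonal = √(12.94² + 7.84²) = √228.9092 ≈ 15.1297 mm.
Diagonal AOV on the new format = 2·arctan(15.1297 / (2 × 12.5011)) = 2·arctan(0.60514) ≈ 62.3594°.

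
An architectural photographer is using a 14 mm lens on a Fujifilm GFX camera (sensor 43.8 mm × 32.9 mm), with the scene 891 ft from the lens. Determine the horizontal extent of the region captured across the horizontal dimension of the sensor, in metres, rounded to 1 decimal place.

849.6 m

dₒ: 891 ft × 304.8 mm/ft = 271576.79 mm.
Similar triangles through the lens centre give W/dₒ = w/dᵢ; with 1/f = 1/dₒ + 1/dᵢ this gives W = w·(dₒ − f)/f.
W = 43.8 mm × (271577 − 14) / 14 = 43.8 × 19397.3422 ≈ 849603.590 mm = 849.604 m.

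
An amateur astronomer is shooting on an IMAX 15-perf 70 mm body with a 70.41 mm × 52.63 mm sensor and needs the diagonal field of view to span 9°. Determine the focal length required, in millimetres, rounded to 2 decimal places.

Sensor diagonal = √(70.41² + 52.63²) = √7727.4850 ≈ 87.9061 mm.
From α = 2·arctan(d/2f) we get f = d / (2·tan(α/2)).
With d = 87.9061 mm and α/2 = 4.5°, tan(α/2) ≈ 0.07870, so f ≈ 87.9061 / 0.15740 ≈ 558.4765 mm.

558.48 mm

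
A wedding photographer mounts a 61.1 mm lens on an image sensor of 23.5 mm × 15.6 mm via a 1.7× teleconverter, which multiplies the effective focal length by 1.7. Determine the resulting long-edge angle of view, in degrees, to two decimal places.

12.91°

Effective focal length f = 61.1 × 1.7 = 103.87 mm.
α = 2·arctan(23.5 / (2 × 103.87)) = 2·arctan(0.11312) ≈ 12.9080°.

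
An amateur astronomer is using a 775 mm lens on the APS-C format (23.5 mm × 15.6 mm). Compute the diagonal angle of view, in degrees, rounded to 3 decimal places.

2.085°

Sensor diagonal = √(23.5² + 15.6²) = √795.6100 ≈ 28.2066 mm.
Angle of view α = 2·arctan(d/2f) with d = 28.2066 mm and f = 775 mm.
d/2f = 0.01820; arctan(0.01820) ≈ 1.0425°, so α ≈ 2.0851°.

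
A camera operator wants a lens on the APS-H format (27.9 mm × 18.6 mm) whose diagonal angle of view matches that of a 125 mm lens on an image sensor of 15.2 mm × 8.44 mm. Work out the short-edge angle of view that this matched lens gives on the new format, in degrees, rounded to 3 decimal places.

4.418°

Sensor diagonal = √(15.2² + 8.44²) = √302.2736 ≈ 17.3860 mm.
Sensor diagonal = √(27.9² + 18.6²) = √1124.3700 ≈ 33.5316 mm.
Equal diagonal AOV ⇒ f₂ = f₁ · 33.5316/17.3860 = 125 × 1.92865 ≈ 241.0819 mm.
Short-edge AOV on the new format = 2·arctan(18.6 / (2 × 241.0819)) = 2·arctan(0.03858) ≈ 4.4183°.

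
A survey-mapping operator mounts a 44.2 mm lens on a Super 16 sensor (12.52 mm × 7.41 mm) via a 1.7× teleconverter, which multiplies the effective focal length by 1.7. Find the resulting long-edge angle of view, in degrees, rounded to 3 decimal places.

9.525°

Effective focal length f = 44.2 × 1.7 = 75.14 mm.
α = 2·arctan(12.52 / (2 × 75.14)) = 2·arctan(0.08331) ≈ 9.5248°.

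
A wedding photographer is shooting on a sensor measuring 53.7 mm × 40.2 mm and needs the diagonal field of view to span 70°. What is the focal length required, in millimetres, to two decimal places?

Sensor diagonal = √(53.7² + 40.2²) = √4499.7300 ≈ 67.0800 mm.
From α = 2·arctan(d/2f) we get f = d / (2·tan(α/2)).
With d = 67.0800 mm and α/2 = 35°, tan(α/2) ≈ 0.70021, so f ≈ 67.0800 / 1.40042 ≈ 47.9001 mm.

47.90 mm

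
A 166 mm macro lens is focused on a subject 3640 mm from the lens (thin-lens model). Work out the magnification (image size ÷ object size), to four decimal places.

0.0478×

Thin lens: 1/f = 1/dₒ + 1/dᵢ → 1/dᵢ = 1/166 − 1/3640 = 0.0057494 mm⁻¹, so dᵢ ≈ 173.9321 mm.
Magnification m = dᵢ/dₒ = 173.9321/3640 ≈ 0.04778.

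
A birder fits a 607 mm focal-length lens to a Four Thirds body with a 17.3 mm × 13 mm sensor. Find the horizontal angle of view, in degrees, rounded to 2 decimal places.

Angle of view α = 2·arctan(w/2f) with w = 17.3 mm and f = 607 mm.
w/2f = 0.01425; arctan(0.01425) ≈ 0.8164°, so α ≈ 1.6329°.

1.63°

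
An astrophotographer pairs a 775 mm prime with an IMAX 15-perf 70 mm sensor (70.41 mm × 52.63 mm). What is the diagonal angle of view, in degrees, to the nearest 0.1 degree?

Sensor diagonal = √(70.41² + 52.63²) = √7727.4850 ≈ 87.9061 mm.
Angle of view α = 2·arctan(d/2f) with d = 87.9061 mm and f = 775 mm.
d/2f = 0.05671; arctan(0.05671) ≈ 3.2460°, so α ≈ 6.4919°.

6.5°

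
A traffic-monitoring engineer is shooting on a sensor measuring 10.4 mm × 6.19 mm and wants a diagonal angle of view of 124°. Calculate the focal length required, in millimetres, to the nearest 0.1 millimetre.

Sensor diagonal = √(10.4² + 6.19²) = √146.4761 ≈ 12.1027 mm.
From α = 2·arctan(d/2f) we get f = d / (2·tan(α/2)).
With d = 12.1027 mm and α/2 = 62°, tan(α/2) ≈ 1.88073, so f ≈ 12.1027 / 3.76145 ≈ 3.2176 mm.

3.2 mm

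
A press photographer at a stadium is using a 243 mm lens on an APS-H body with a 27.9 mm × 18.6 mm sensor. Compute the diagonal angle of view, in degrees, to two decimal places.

Sensor diagonal = √(27.9² + 18.6²) = √1124.3700 ≈ 33.5316 mm.
Angle of view α = 2·arctan(d/2f) with d = 33.5316 mm and f = 243 mm.
d/2f = 0.06900; arctan(0.06900) ≈ 3.9469°, so α ≈ 7.8937°.

7.89°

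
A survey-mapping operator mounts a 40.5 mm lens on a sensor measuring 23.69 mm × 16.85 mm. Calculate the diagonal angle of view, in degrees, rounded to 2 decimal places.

Sensor diagonal = √(23.69² + 16.85²) = √845.1386 ≈ 29.0713 mm.
Angle of view α = 2·arctan(d/2f) with d = 29.0713 mm and f = 40.5 mm.
d/2f = 0.35890; arctan(0.35890) ≈ 19.7433°, so α ≈ 39.4866°.

39.49°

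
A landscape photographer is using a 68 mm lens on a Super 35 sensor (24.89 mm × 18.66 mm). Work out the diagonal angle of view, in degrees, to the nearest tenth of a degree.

25.8°

Sensor diagonal = √(24.89² + 18.66²) = √967.7077 ≈ 31.1080 mm.
Angle of view α = 2·arctan(d/2f) with d = 31.1080 mm and f = 68 mm.
d/2f = 0.22874; arctan(0.22874) ≈ 12.8839°, so α ≈ 25.7678°.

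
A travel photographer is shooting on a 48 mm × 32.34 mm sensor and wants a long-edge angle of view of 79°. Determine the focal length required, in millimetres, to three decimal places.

From α = 2·arctan(w/2f) we get f = w / (2·tan(α/2)).
With w = 48 mm and α/2 = 39.5°, tan(α/2) ≈ 0.82434, so f ≈ 48 / 1.64867 ≈ 29.1143 mm.

29.114 mm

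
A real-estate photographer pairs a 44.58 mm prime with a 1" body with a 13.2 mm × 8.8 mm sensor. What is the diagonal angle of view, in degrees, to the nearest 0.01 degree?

Sensor diagonal = √(13.2² + 8.8²) = √251.6800 ≈ 15.8644 mm.
Angle of view α = 2·arctan(d/2f) with d = 15.8644 mm and f = 44.58 mm.
d/2f = 0.17793; arctan(0.17793) ≈ 10.0892°, so α ≈ 20.1783°.

20.18°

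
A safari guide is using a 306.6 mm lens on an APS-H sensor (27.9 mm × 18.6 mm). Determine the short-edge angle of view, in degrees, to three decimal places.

Angle of view α = 2·arctan(h/2f) with h = 18.6 mm and f = 306.6 mm.
h/2f = 0.03033; arctan(0.03033) ≈ 1.7374°, so α ≈ 3.4748°.

3.475°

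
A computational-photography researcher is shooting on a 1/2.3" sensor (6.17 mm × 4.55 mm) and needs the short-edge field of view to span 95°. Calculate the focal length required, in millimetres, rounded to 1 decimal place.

2.1 mm

From α = 2·arctan(h/2f) we get f = h / (2·tan(α/2)).
With h = 4.55 mm and α/2 = 47.5°, tan(α/2) ≈ 1.09131, so f ≈ 4.55 / 2.18262 ≈ 2.0847 mm.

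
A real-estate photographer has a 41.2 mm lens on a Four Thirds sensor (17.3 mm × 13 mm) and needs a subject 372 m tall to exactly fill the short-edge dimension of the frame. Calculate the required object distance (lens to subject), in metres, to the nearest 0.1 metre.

W: 372 m = 372000 mm.
Magnification m = h/W = dᵢ/dₒ; combined with 1/f = 1/dₒ + 1/dᵢ this gives dₒ = f·(1 + W/h).
dₒ = 41.2 mm × (1 + 372000/13) = 41.2 × 28616.3846 ≈ 1178995.046 mm = 1179 m.

1179.0 m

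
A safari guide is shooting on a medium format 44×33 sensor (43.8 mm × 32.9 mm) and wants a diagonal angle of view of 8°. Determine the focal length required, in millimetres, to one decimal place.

Sensor diagonal = √(43.8² + 32.9²) = √3000.8500 ≈ 54.7800 mm.
From α = 2·arctan(d/2f) we get f = d / (2·tan(α/2)).
With d = 54.7800 mm and α/2 = 4°, tan(α/2) ≈ 0.06993, so f ≈ 54.7800 / 0.13985 ≈ 391.6954 mm.

391.7 mm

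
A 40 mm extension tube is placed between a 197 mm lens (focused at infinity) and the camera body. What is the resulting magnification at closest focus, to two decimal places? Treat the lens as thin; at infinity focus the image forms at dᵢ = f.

0.20×

The tube moves the image plane from f to f + e, so dᵢ = 197 + 40 = 237 mm. Focus is achieved when 1/f = 1/dₒ + 1/dᵢ, giving dₒ = 1/(1/f − 1/(f+e)).
Magnification m = dᵢ/dₒ = (f+e)·(1/f − 1/(f+e)) = e/f = 40/197 ≈ 0.2030.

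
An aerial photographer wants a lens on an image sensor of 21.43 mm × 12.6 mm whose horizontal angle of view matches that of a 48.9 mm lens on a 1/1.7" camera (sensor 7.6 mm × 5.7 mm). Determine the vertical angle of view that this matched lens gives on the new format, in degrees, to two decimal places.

5.23°

Equal horizontal AOV ⇒ f₂ = f₁ · 21.43/7.6 = 48.9 × 2.81974 ≈ 137.8851 mm.
Vertical AOV on the new format = 2·arctan(12.6 / (2 × 137.8851)) = 2·arctan(0.04569) ≈ 5.2321°.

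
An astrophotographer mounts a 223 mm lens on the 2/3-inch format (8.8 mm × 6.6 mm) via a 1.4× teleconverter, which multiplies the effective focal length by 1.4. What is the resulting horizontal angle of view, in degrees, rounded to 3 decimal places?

Effective focal length f = 223 × 1.4 = 312.2 mm.
α = 2·arctan(8.8 / (2 × 312.2)) = 2·arctan(0.01409) ≈ 1.6149°.

1.615°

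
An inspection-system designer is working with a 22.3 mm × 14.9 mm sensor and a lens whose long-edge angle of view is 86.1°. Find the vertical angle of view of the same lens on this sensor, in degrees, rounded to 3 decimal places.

63.942°

From the long-edge AOV: f = 22.3 / (2·tan(43.05°)) = 22.3 / 1.86830 ≈ 11.9360 mm.
Vertical AOV = 2·arctan(14.9 / (2 × 11.9360)) = 2·arctan(0.62416) ≈ 63.9417°.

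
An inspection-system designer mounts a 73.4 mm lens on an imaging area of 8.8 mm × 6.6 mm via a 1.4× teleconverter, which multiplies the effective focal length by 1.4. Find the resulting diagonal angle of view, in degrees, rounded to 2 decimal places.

6.13°

Effective focal length f = 73.4 × 1.4 = 102.76 mm.
Sensor diagonal = √(8.8² + 6.6²) = √121.0000 ≈ 11.0000 mm.
α = 2·arctan(11.000 / (2 × 102.76)) = 2·arctan(0.05352) ≈ 6.1274°.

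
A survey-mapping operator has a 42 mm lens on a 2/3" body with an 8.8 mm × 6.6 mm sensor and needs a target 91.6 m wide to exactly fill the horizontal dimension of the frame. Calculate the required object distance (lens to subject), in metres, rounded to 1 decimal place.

437.2 m

W: 91.6 m = 91600 mm.
Magnification m = w/W = dᵢ/dₒ; combined with 1/f = 1/dₒ + 1/dᵢ this gives dₒ = f·(1 + W/w).
dₒ = 42 mm × (1 + 91600/8.8) = 42 × 10410.0909 ≈ 437223.818 mm = 437.224 m.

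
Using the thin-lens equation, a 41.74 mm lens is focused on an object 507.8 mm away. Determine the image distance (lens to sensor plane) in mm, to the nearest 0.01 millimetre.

45.48 mm

1/dᵢ = 1/f − 1/dₒ = 1/41.74 − 1/507.8 = 0.0219886 mm⁻¹.
dᵢ = 1/0.0219886 ≈ 45.4782 mm.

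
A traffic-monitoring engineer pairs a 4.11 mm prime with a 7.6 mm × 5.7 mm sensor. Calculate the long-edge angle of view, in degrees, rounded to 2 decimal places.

Angle of view α = 2·arctan(w/2f) with w = 7.6 mm and f = 4.11 mm.
w/2f = 0.92457; arctan(0.92457) ≈ 42.7557°, so α ≈ 85.5114°.

85.51°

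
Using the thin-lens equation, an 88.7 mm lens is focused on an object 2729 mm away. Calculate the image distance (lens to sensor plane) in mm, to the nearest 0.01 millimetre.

91.68 mm

1/dᵢ = 1/f − 1/dₒ = 1/88.7 − 1/2729 = 0.0109075 mm⁻¹.
dᵢ = 1/0.0109075 ≈ 91.6798 mm.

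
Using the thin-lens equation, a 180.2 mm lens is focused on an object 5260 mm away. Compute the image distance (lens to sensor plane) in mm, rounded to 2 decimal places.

186.59 mm

1/dᵢ = 1/f − 1/dₒ = 1/180.2 − 1/5260 = 0.0053593 mm⁻¹.
dᵢ = 1/0.0053593 ≈ 186.5924 mm.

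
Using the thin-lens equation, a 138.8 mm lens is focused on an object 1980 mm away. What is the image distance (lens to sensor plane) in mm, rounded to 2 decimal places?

149.26 mm

1/dᵢ = 1/f − 1/dₒ = 1/138.8 − 1/1980 = 0.0066996 mm⁻¹.
dᵢ = 1/0.0066996 ≈ 149.2635 mm.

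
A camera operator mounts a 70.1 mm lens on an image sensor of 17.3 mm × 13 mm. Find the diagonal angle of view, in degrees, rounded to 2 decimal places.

Sensor diagonal = √(17.3² + 13²) = √468.2900 ≈ 21.6400 mm.
Angle of view α = 2·arctan(d/2f) with d = 21.6400 mm and f = 70.1 mm.
d/2f = 0.15435; arctan(0.15435) ≈ 8.7744°, so α ≈ 17.5488°.

17.55°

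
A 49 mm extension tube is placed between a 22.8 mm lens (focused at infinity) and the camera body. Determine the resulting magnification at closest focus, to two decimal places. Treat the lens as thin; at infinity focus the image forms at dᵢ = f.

2.15×

The tube moves the image plane from f to f + e, so dᵢ = 22.8 + 49 = 71.8 mm. Focus is achieved when 1/f = 1/dₒ + 1/dᵢ, giving dₒ = 1/(1/f − 1/(f+e)).
Magnification m = dᵢ/dₒ = (f+e)·(1/f − 1/(f+e)) = e/f = 49/22.8 ≈ 2.1491.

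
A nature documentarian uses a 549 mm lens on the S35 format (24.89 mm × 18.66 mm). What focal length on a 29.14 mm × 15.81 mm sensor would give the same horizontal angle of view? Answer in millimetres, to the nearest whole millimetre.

Equal angle of view means equal width/f ratio, so f₂ = f₁ · (width₂/width₁) = 549 × 29.14/24.89.
f₂ = 549 × 1.17075 ≈ 642.742 mm.

643 mm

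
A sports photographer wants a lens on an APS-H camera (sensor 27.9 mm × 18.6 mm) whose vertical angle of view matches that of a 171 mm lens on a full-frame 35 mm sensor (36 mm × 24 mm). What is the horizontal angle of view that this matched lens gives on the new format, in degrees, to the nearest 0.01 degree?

Equal vertical AOV ⇒ f₂ = f₁ · 18.6/24 = 171 × 0.77500 ≈ 132.5250 mm.
Horizontal AOV on the new format = 2·arctan(27.9 / (2 × 132.5250)) = 2·arctan(0.10526) ≈ 12.0180°.

12.02°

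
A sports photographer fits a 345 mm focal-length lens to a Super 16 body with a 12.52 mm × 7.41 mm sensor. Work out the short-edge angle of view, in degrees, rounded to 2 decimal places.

Angle of view α = 2·arctan(h/2f) with h = 7.41 mm and f = 345 mm.
h/2f = 0.01074; arctan(0.01074) ≈ 0.6153°, so α ≈ 1.2306°.

1.23°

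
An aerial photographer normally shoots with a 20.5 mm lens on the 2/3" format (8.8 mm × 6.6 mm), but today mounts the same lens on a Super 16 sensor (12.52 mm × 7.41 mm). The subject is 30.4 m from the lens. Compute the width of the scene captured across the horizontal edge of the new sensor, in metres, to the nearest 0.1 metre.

18.6 m

The focal length stays 20.5 mm; the relevant sensor dimension is now w = 12.52 mm. Object distance dₒ = 30.4 m = 30400 mm.
Thin-lens field width W = w·(dₒ − f)/f = 12.52 × (30400 − 20.5)/20.5 ≈ 18553.724 mm = 18.5537 m.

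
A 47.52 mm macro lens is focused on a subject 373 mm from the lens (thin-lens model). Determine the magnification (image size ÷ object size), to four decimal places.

0.1460×

Thin lens: 1/f = 1/dₒ + 1/dᵢ → 1/dᵢ = 1/47.52 − 1/373 = 0.0183628 mm⁻¹, so dᵢ ≈ 54.4579 mm.
Magnification m = dᵢ/dₒ = 54.4579/373 ≈ 0.14600.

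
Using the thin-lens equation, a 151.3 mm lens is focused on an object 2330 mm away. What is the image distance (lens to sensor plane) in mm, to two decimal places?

161.81 mm

1/dᵢ = 1/f − 1/dₒ = 1/151.3 − 1/2330 = 0.0061802 mm⁻¹.
dᵢ = 1/0.0061802 ≈ 161.8070 mm.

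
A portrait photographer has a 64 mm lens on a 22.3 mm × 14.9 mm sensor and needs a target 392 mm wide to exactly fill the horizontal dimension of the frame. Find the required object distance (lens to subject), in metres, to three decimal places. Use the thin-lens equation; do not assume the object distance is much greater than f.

1.189 m

Magnification m = w/W = dᵢ/dₒ; combined with 1/f = 1/dₒ + 1/dᵢ this gives dₒ = f·(1 + W/w).
dₒ = 64 mm × (1 + 392/22.3) = 64 × 18.5785 ≈ 1189.022 mm = 1.18902 m.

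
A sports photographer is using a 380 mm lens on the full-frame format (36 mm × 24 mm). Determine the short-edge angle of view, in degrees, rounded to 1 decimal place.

Angle of view α = 2·arctan(h/2f) with h = 24 mm and f = 380 mm.
h/2f = 0.03158; arctan(0.03158) ≈ 1.8087°, so α ≈ 3.6175°.

3.6°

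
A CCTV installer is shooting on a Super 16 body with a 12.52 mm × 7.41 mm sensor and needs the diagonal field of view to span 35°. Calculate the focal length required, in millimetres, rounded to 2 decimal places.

Sensor diagonal = √(12.52² + 7.41²) = √211.6585 ≈ 14.5485 mm.
From α = 2·arctan(d/2f) we get f = d / (2·tan(α/2)).
With d = 14.5485 mm and α/2 = 17.5°, tan(α/2) ≈ 0.31530, so f ≈ 14.5485 / 0.63060 ≈ 23.0710 mm.

23.07 mm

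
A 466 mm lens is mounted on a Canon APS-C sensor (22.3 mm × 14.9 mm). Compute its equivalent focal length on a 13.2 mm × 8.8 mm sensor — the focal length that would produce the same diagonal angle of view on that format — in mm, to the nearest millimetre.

276 mm

Sensor diagonal = √(22.3² + 14.9²) = √719.3000 ≈ 26.8198 mm.
Sensor diagonal = √(13.2² + 8.8²) = √251.6800 ≈ 15.8644 mm.
Equal angle of view means equal diagonal/f ratio, so f₂ = f₁ · (diagonal₂/diagonal₁) = 466 × 15.8644/26.8198.
f₂ = 466 × 0.59152 ≈ 275.648 mm.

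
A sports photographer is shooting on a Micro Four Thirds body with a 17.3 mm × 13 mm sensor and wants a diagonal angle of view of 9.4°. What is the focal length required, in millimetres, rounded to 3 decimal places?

Sensor diagonal = √(17.3² + 13²) = √468.2900 ≈ 21.6400 mm.
From α = 2·arctan(d/2f) we get f = d / (2·tan(α/2)).
With d = 21.6400 mm and α/2 = 4.7°, tan(α/2) ≈ 0.08221, so f ≈ 21.6400 / 0.16443 ≈ 131.6063 mm.

131.606 mm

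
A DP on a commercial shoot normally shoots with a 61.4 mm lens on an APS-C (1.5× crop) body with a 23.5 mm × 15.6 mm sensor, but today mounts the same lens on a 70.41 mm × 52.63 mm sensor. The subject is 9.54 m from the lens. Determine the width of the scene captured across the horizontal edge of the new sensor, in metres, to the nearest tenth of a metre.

10.9 m

The focal length stays 61.4 mm; the relevant sensor dimension is now w = 70.41 mm. Object distance dₒ = 9.54 m = 9540 mm.
Thin-lens field width W = w·(dₒ − f)/f = 70.41 × (9540 − 61.4)/61.4 ≈ 10869.515 mm = 10.8695 m.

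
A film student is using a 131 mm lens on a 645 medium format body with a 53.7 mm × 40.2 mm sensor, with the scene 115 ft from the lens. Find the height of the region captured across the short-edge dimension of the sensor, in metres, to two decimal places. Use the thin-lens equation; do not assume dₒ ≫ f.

10.72 m

dₒ: 115 ft × 304.8 mm/ft = 35052.00 mm.
Similar triangles through the lens centre give W/dₒ = h/dᵢ; with 1/f = 1/dₒ + 1/dᵢ this gives W = h·(dₒ − f)/f.
W = 40.2 mm × (35052 − 131) / 131 = 40.2 × 266.5725 ≈ 10716.215 mm = 10.7162 m.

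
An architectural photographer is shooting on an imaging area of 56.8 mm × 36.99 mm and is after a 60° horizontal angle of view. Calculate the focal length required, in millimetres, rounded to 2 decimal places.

From α = 2·arctan(w/2f) we get f = w / (2·tan(α/2)).
With w = 56.8 mm and α/2 = 30°, tan(α/2) ≈ 0.57735, so f ≈ 56.8 / 1.15470 ≈ 49.1902 mm.

49.19 mm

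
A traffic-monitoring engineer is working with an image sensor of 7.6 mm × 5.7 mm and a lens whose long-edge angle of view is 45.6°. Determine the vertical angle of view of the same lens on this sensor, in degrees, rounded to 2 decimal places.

35.00°

From the long-edge AOV: f = 7.6 / (2·tan(22.8°)) = 7.6 / 0.84072 ≈ 9.0398 mm.
Vertical AOV = 2·arctan(5.7 / (2 × 9.0398)) = 2·arctan(0.31527) ≈ 34.9971°.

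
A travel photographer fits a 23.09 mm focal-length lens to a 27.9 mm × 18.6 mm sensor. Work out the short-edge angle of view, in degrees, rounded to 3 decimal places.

Angle of view α = 2·arctan(h/2f) with h = 18.6 mm and f = 23.09 mm.
h/2f = 0.40277; arctan(0.40277) ≈ 21.9382°, so α ≈ 43.8764°.

43.876°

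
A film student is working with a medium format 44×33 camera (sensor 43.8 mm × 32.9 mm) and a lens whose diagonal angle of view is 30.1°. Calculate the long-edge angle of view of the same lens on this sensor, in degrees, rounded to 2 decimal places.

Sensor diagonal = √(43.8² + 32.9²) = √3000.8500 ≈ 54.7800 mm.
From the diagonal AOV: f = 54.7800 / (2·tan(15.05°)) = 54.7800 / 0.53777 ≈ 101.8652 mm.
Long-edge AOV = 2·arctan(43.8 / (2 × 101.8652)) = 2·arctan(0.21499) ≈ 24.2667°.

24.27°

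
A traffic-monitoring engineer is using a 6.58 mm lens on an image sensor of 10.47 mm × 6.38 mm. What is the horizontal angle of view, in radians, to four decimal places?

1.3441 rad

Angle of view α = 2·arctan(w/2f) with w = 10.47 mm and f = 6.58 mm.
w/2f = 0.79559; arctan(0.79559) ≈ 0.6720 rad, so α ≈ 1.3441 rad.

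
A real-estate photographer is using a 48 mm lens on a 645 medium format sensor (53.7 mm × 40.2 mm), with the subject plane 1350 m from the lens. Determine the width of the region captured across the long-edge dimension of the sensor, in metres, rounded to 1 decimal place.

dₒ: 1350 m = 1.35e+06 mm.
Similar triangles through the lens centre give W/dₒ = w/dᵢ; with 1/f = 1/dₒ + 1/dᵢ this gives W = w·(dₒ − f)/f.
W = 53.7 mm × (1.35e+06 − 48) / 48 = 53.7 × 28124.0000 ≈ 1510258.800 mm = 1510.26 m.

1510.3 m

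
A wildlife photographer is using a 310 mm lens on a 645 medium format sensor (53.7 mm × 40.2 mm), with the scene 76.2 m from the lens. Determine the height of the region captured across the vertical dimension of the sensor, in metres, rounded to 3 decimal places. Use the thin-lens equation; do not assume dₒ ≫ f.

dₒ: 76.2 m = 76200 mm.
Similar triangles through the lens centre give W/dₒ = h/dᵢ; with 1/f = 1/dₒ + 1/dᵢ this gives W = h·(dₒ − f)/f.
W = 40.2 mm × (76200 − 310) / 310 = 40.2 × 244.8065 ≈ 9841.219 mm = 9.84122 m.

9.841 m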